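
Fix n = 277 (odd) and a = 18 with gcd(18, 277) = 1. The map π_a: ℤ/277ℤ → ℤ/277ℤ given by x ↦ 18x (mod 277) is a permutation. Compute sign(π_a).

Start at x=152: 152 → 243 → 219 → 64 → 44 → 238 → 129 → … (one orbit).
π_18 has 2 disjoint cycles with lengths [276, 1] on {0,…,276}.
n − c = 277 − 2 = 275; sign = (−1)^275 = -1.
Via Zolotarev, sign(π_{18}) = (18|277) = -1.

-1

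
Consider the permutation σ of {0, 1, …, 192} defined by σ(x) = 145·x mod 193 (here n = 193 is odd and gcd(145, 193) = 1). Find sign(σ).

+1

Orbit of 166 under x↦145x: [166, 138, 131, 81, 165, 186, 143]… (length divides ord_193(145)).
The orbit structure of x ↦ 145x mod 193: 5 orbits of sizes [48, 48, 48, 48, 1].
Σ(ℓ_i−1) = 193−5 = 188; sign = (−1)^188 = +1.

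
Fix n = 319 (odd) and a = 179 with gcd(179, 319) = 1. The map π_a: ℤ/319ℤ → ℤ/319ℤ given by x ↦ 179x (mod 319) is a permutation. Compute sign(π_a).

+1

Orbit of 36 under x↦179x: [36, 64, 291, 92, 199, 212, 306]… (length divides ord_319(179)).
9 cycles of lengths [70, 70, 70, 70, 14, 14, 5, 5, 1].
Σ(ℓ_i−1) = 319−9 = 310; sign = (−1)^310 = +1.
Zolotarev: (179|319) = +1, matching the cycle-count sign.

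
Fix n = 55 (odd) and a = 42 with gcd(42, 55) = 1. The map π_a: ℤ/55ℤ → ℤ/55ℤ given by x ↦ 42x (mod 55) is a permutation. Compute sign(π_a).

-1

Trace 16: π^k(16) = [16, 12, 9, 48, 36, 27, 34] for k=0..6.
Cycle lengths of π_42 on ℤ/55ℤ: [20, 20, 5, 5, 4, 1]; 6 cycles in total.
n − c = 55 − 6 = 49; sign = (−1)^49 = -1.
(42|55)_J = -1 (Zolotarev's lemma cross-check).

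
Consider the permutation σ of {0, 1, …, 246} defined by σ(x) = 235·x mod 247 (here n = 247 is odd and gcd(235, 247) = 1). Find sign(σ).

Trace 144: π^k(144) = [144, 1, 235] for k=0..2.
The orbit structure of x ↦ 235x mod 247: 91 orbits of sizes [3, 3, 3, 3, 3, 3, 3, 3, 3, 3, 3, 3, 3, 3, 3, 3, 3, 3, 3, 3, 3, 3, 3, 3, 3, 3, 3, 3, 3, 3, 3, 3, 3, 3, 3, 3, 3, 3, 3, 3, 3, 3, 3, 3, 3, 3, 3, 3, 3, 3, 3, 3, 3, 3, 3, 3, 3, 3, 3, 3, 3, 3, 3, 3, 3, 3, 3, 3, 3, 3, 3, 3, 3, 3, 3, 3, 3, 3, 1, 1, 1, 1, 1, 1, 1, 1, 1, 1, 1, 1, 1].
247 − 91 = 156 transpositions; sign(π) = (−1)^156 = +1.
Zolotarev: (235|247) = +1, matching the cycle-count sign.

+1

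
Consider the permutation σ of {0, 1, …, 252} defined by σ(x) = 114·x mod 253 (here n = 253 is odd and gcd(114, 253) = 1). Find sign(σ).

-1

Start at x=114: 114 → 93 → 229 → 47 → 45 → 70 → 137 → … (one orbit).
π_114 has 36 disjoint cycles with lengths [10, 10, 10, 10, 10, 10, 10, 10, 10, 10, 10, 10, 10, 10, 10, 10, 10, 10, 10, 10, 10, 10, 5, 5, 2, 2, 2, 2, 2, 2, 2, 2, 2, 2, 2, 1] on {0,…,252}.
36 cycles on 253: each ℓ→(−1)^(ℓ−1), product (−1)^217 = -1.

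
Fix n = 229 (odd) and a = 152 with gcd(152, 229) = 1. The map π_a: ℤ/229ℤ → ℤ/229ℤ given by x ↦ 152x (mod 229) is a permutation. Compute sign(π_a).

-1

Start at x=33: 33 → 207 → 91 → 92 → 15 → 219 → 83 → … (one orbit).
Cycle type of π: 228 + 1; total 2 cycles.
Σ(ℓ_i−1) = 229−2 = 227; sign = (−1)^227 = -1.
The Jacobi symbol (152|229) = -1 (Zolotarev) agrees.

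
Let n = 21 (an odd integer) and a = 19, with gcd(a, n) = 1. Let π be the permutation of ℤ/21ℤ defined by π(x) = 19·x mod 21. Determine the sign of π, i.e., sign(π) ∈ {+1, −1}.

-1

Trace 10: π^k(10) = [10, 1, 19, 4, 13, 16] for k=0..5.
6 cycles of lengths [6, 6, 6, 1, 1, 1].
sign(π) = (−1)^{n − #cycles} = (−1)^{21−6} = (−1)^15 = -1.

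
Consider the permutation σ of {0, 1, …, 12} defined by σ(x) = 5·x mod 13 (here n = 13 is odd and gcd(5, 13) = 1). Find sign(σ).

-1

Orbit of 1 under x↦5x: [1, 5, 12, 8]… (length divides ord_13(5)).
Cycle lengths of π_5 on ℤ/13ℤ: [4, 4, 4, 1]; 4 cycles in total.
4 cycles on 13: each ℓ→(−1)^(ℓ−1), product (−1)^9 = -1.
(5|13)_J = -1 (Zolotarev's lemma cross-check).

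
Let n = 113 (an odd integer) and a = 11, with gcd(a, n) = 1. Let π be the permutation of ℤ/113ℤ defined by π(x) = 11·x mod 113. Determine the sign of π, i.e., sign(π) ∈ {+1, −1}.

+1

Start at x=69: 69 → 81 → 100 → 83 → 9 → 99 → 72 → … (one orbit).
The orbit structure of x ↦ 11x mod 113: 3 orbits of sizes [56, 56, 1].
n − c = 113 − 3 = 110; sign = (−1)^110 = +1.
Check: (11/113) = +1 by Zolotarev.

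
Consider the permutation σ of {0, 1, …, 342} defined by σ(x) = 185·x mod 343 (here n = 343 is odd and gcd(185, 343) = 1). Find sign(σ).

-1

Orbit of 64 under x↦185x: [64, 178, 2, 27, 193, 33, 274]… (length divides ord_343(185)).
Cycle lengths of π_185 on ℤ/343ℤ: [294, 42, 6, 1]; 4 cycles in total.
343 − 4 = 339 transpositions; sign(π) = (−1)^339 = -1.
Zolotarev: (185|343) = -1, matching the cycle-count sign.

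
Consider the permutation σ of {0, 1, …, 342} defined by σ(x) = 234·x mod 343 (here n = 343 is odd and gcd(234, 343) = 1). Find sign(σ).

Orbit of 101 under x↦234x: [101, 310, 167, 319, 215, 232, 94]… (length divides ord_343(234)).
π_234 has 4 disjoint cycles with lengths [294, 42, 6, 1] on {0,…,342}.
n − c = 343 − 4 = 339; sign = (−1)^339 = -1.
Check: (234/343) = -1 by Zolotarev.

-1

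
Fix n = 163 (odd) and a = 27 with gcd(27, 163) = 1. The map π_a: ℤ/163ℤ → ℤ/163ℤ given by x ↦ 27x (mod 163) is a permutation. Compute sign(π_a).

-1

Trace 37: π^k(37) = [37, 21, 78, 150, 138, 140, 31] for k=0..6.
Cycle type of π: 54×3 + 1; total 4 cycles.
sign(π) = (−1)^{n − #cycles} = (−1)^{163−4} = (−1)^159 = -1.
The Jacobi symbol (27|163) = -1 (Zolotarev) agrees.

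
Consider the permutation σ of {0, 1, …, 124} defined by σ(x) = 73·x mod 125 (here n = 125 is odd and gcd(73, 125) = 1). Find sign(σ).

-1

Start at x=84: 84 → 7 → 11 → 53 → 119 → 62 → 26 → … (one orbit).
π_73 has 4 disjoint cycles with lengths [100, 20, 4, 1] on {0,…,124}.
Σ(ℓ_i−1) = 125−4 = 121; sign = (−1)^121 = -1.
Zolotarev: (73|125) = -1, matching the cycle-count sign.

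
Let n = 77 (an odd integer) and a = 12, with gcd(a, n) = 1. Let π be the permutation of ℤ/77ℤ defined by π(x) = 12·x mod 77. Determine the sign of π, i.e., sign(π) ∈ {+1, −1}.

-1

Orbit of 12 under x↦12x: [12, 67, 34, 23, 45, 1]… (length divides ord_77(12)).
Cycle type of π: 6×11 + 1×11; total 22 cycles.
n − c = 77 − 22 = 55; sign = (−1)^55 = -1.
Check: (12/77) = -1 by Zolotarev.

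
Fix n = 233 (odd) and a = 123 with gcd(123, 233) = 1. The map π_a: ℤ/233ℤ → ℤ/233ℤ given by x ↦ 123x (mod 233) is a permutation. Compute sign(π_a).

Orbit of 205 under x↦123x: [205, 51, 215, 116, 55, 8, 52]… (length divides ord_233(123)).
Cycle type of π: 116×2 + 1; total 3 cycles.
3 cycles on 233: each ℓ→(−1)^(ℓ−1), product (−1)^230 = +1.
Check: (123/233) = +1 by Zolotarev.

+1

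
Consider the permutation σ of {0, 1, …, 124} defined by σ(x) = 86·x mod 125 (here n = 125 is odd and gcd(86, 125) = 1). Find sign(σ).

+1

Trace 101: π^k(101) = [101, 61, 121, 31, 41, 26, 111] for k=0..6.
Cycle lengths of π_86 on ℤ/125ℤ: [25, 25, 25, 25, 5, 5, 5, 5, 1, 1, 1, 1, 1]; 13 cycles in total.
Σ(ℓ_i−1) = 125−13 = 112; sign = (−1)^112 = +1.
(86|125)_J = +1 (Zolotarev's lemma cross-check).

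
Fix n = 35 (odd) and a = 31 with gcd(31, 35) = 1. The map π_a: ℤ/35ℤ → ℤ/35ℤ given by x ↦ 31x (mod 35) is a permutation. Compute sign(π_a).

-1

Orbit of 6 under x↦31x: [6, 11, 26, 1, 31, 16]… (length divides ord_35(31)).
10 cycles of lengths [6, 6, 6, 6, 6, 1, 1, 1, 1, 1].
10 cycles on 35: each ℓ→(−1)^(ℓ−1), product (−1)^25 = -1.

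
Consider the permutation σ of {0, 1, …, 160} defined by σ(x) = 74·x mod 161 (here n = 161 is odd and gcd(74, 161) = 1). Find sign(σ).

Trace 60: π^k(60) = [60, 93, 120, 25, 79, 50, 158] for k=0..6.
6 cycles of lengths [66, 66, 22, 3, 3, 1].
With 6 cycles on 161 points, sign = (−1)^{161−6} = -1.
Zolotarev: (74|161) = -1, matching the cycle-count sign.

-1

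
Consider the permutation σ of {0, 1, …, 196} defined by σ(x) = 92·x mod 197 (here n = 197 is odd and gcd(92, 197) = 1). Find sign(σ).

+1

Orbit of 40 under x↦92x: [40, 134, 114, 47, 187, 65, 70]… (length divides ord_197(92)).
π_92 has 3 disjoint cycles with lengths [98, 98, 1] on {0,…,196}.
3 cycles on 197: each ℓ→(−1)^(ℓ−1), product (−1)^194 = +1.
The Jacobi symbol (92|197) = +1 (Zolotarev) agrees.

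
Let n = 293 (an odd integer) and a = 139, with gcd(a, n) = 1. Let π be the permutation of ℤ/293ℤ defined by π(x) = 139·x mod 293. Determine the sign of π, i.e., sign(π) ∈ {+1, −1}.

-1

Trace 16: π^k(16) = [16, 173, 21, 282, 229, 187, 209] for k=0..6.
Decompose π into cycles: lengths [292, 1] (2 cycles, including the fixed point 0).
Σ(ℓ_i−1) = 293−2 = 291; sign = (−1)^291 = -1.
The Jacobi symbol (139|293) = -1 (Zolotarev) agrees.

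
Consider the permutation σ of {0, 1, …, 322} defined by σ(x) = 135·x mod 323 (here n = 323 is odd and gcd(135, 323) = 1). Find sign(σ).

-1

Orbit of 137 under x↦135x: [137, 84, 35, 203, 273, 33, 256]… (length divides ord_323(135)).
Cycle type of π: 18×17 + 2×8 + 1; total 26 cycles.
n − c = 323 − 26 = 297; sign = (−1)^297 = -1.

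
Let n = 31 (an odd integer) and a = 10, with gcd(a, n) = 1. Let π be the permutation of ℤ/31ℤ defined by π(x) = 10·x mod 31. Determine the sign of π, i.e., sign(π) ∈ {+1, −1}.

Start at x=18: 18 → 25 → 2 → 20 → 14 → 16 → 5 → … (one orbit).
Cycle lengths of π_10 on ℤ/31ℤ: [15, 15, 1]; 3 cycles in total.
With 3 cycles on 31 points, sign = (−1)^{31−3} = +1.
Check: (10/31) = +1 by Zolotarev.

+1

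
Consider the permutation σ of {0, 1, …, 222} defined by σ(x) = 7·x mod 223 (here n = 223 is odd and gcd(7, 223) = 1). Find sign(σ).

+1

Orbit of 115 under x↦7x: [115, 136, 60, 197, 41, 64, 2]… (length divides ord_223(7)).
The orbit structure of x ↦ 7x mod 223: 7 orbits of sizes [37, 37, 37, 37, 37, 37, 1].
7 cycles on 223: each ℓ→(−1)^(ℓ−1), product (−1)^216 = +1.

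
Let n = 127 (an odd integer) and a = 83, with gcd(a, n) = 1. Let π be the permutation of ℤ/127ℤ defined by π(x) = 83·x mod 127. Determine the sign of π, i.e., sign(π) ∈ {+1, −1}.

-1

Orbit of 71 under x↦83x: [71, 51, 42, 57, 32, 116, 103]… (length divides ord_127(83)).
Cycle lengths of π_83 on ℤ/127ℤ: [126, 1]; 2 cycles in total.
2 cycles on 127: each ℓ→(−1)^(ℓ−1), product (−1)^125 = -1.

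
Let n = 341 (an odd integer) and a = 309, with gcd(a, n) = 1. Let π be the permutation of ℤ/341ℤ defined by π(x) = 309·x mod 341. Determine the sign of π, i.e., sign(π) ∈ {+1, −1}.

Trace 309: π^k(309) = [309, 1] for k=0..1.
π_309 has 176 disjoint cycles with lengths [2, 2, 2, 2, 2, 2, 2, 2, 2, 2, 2, 2, 2, 2, 2, 2, 2, 2, 2, 2, 2, 2, 2, 2, 2, 2, 2, 2, 2, 2, 2, 2, 2, 2, 2, 2, 2, 2, 2, 2, 2, 2, 2, 2, 2, 2, 2, 2, 2, 2, 2, 2, 2, 2, 2, 2, 2, 2, 2, 2, 2, 2, 2, 2, 2, 2, 2, 2, 2, 2, 2, 2, 2, 2, 2, 2, 2, 2, 2, 2, 2, 2, 2, 2, 2, 2, 2, 2, 2, 2, 2, 2, 2, 2, 2, 2, 2, 2, 2, 2, 2, 2, 2, 2, 2, 2, 2, 2, 2, 2, 2, 2, 2, 2, 2, 2, 2, 2, 2, 2, 2, 2, 2, 2, 2, 2, 2, 2, 2, 2, 2, 2, 2, 2, 2, 2, 2, 2, 2, 2, 2, 2, 2, 2, 2, 2, 2, 2, 2, 2, 2, 2, 2, 2, 2, 2, 2, 2, 2, 2, 2, 2, 2, 2, 2, 1, 1, 1, 1, 1, 1, 1, 1, 1, 1, 1] on {0,…,340}.
Σ(ℓ_i−1) = 341−176 = 165; sign = (−1)^165 = -1.
(309|341)_J = -1 (Zolotarev's lemma cross-check).

-1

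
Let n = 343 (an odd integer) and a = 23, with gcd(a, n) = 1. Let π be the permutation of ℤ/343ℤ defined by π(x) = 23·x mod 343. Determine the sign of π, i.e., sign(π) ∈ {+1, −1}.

+1

Trace 149: π^k(149) = [149, 340, 274, 128, 200, 141, 156] for k=0..6.
Decompose π into cycles: lengths [147, 147, 21, 21, 3, 3, 1] (7 cycles, including the fixed point 0).
Σ(ℓ_i−1) = 343−7 = 336; sign = (−1)^336 = +1.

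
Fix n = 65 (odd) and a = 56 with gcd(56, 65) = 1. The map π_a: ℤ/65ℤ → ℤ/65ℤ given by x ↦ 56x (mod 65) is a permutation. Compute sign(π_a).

Trace 56: π^k(56) = [56, 16, 51, 61, 36, 1] for k=0..5.
Decompose π into cycles: lengths [6, 6, 6, 6, 6, 6, 6, 6, 6, 6, 1, 1, 1, 1, 1] (15 cycles, including the fixed point 0).
sign(π) = (−1)^{n − #cycles} = (−1)^{65−15} = (−1)^50 = +1.
Zolotarev: (56|65) = +1, matching the cycle-count sign.

+1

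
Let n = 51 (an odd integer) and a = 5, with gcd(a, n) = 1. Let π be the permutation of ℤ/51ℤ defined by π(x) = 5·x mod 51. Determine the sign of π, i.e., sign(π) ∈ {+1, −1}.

+1

Orbit of 43 under x↦5x: [43, 11, 4, 20, 49, 41, 1]… (length divides ord_51(5)).
Cycle type of π: 16×3 + 2 + 1; total 5 cycles.
5 cycles on 51: each ℓ→(−1)^(ℓ−1), product (−1)^46 = +1.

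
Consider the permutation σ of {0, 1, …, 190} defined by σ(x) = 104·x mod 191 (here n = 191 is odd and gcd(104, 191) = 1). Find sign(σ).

Trace 45: π^k(45) = [45, 96, 52, 60, 128, 133, 80] for k=0..6.
Decompose π into cycles: lengths [95, 95, 1] (3 cycles, including the fixed point 0).
sign(π) = (−1)^{n − #cycles} = (−1)^{191−3} = (−1)^188 = +1.

+1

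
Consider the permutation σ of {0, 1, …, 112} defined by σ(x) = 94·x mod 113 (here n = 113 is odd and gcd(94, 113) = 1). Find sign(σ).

-1

Orbit of 78 under x↦94x: [78, 100, 21, 53, 10, 36, 107]… (length divides ord_113(94)).
2 cycles of lengths [112, 1].
sign(π) = (−1)^{n − #cycles} = (−1)^{113−2} = (−1)^111 = -1.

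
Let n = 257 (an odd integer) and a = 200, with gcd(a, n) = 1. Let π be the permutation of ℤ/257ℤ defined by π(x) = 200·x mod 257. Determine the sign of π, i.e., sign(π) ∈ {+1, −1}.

+1

Start at x=169: 169 → 133 → 129 → 100 → 211 → 52 → 120 → … (one orbit).
π_200 has 3 disjoint cycles with lengths [128, 128, 1] on {0,…,256}.
3 cycles on 257: each ℓ→(−1)^(ℓ−1), product (−1)^254 = +1.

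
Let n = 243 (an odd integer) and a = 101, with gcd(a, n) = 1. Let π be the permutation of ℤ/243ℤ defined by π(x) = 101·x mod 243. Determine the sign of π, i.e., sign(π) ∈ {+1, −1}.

Start at x=209: 209 → 211 → 170 → 160 → 122 → 172 → 119 → … (one orbit).
Decompose π into cycles: lengths [162, 54, 18, 6, 2, 1] (6 cycles, including the fixed point 0).
243 − 6 = 237 transpositions; sign(π) = (−1)^237 = -1.

-1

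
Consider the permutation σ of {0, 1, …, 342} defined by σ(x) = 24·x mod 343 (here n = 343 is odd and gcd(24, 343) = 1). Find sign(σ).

Trace 296: π^k(296) = [296, 244, 25, 257, 337, 199, 317] for k=0..6.
π_24 has 4 disjoint cycles with lengths [294, 42, 6, 1] on {0,…,342}.
Σ(ℓ_i−1) = 343−4 = 339; sign = (−1)^339 = -1.
Check: (24/343) = -1 by Zolotarev.

-1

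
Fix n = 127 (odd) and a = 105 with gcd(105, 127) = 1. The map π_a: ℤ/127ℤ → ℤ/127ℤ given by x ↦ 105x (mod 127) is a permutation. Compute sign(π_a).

-1

Start at x=99: 99 → 108 → 37 → 75 → 1 → 105 → 103 → … (one orbit).
Cycle type of π: 18×7 + 1; total 8 cycles.
8 cycles on 127: each ℓ→(−1)^(ℓ−1), product (−1)^119 = -1.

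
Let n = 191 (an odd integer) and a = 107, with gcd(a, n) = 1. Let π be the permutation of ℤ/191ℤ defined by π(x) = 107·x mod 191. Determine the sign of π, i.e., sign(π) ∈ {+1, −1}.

+1

Trace 32: π^k(32) = [32, 177, 30, 154, 52, 25, 1] for k=0..6.
Cycle lengths of π_107 on ℤ/191ℤ: [19, 19, 19, 19, 19, 19, 19, 19, 19, 19, 1]; 11 cycles in total.
n − c = 191 − 11 = 180; sign = (−1)^180 = +1.
(107|191)_J = +1 (Zolotarev's lemma cross-check).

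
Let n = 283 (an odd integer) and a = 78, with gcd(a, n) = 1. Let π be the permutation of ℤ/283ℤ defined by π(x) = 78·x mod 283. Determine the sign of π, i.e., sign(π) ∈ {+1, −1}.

Start at x=141: 141 → 244 → 71 → 161 → 106 → 61 → 230 → … (one orbit).
Decompose π into cycles: lengths [47, 47, 47, 47, 47, 47, 1] (7 cycles, including the fixed point 0).
283 − 7 = 276 transpositions; sign(π) = (−1)^276 = +1.

+1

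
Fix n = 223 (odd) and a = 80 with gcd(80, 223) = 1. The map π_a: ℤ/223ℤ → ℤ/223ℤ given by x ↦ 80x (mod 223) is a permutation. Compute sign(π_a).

-1

Orbit of 154 under x↦80x: [154, 55, 163, 106, 6, 34, 44]… (length divides ord_223(80)).
Cycle type of π: 222 + 1; total 2 cycles.
sign(π) = (−1)^{n − #cycles} = (−1)^{223−2} = (−1)^221 = -1.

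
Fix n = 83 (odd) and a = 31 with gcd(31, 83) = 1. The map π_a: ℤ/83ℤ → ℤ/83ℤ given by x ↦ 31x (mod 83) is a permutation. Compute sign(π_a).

Orbit of 40 under x↦31x: [40, 78, 11, 9, 30, 17, 29]… (length divides ord_83(31)).
3 cycles of lengths [41, 41, 1].
Σ(ℓ_i−1) = 83−3 = 80; sign = (−1)^80 = +1.
(31|83)_J = +1 (Zolotarev's lemma cross-check).

+1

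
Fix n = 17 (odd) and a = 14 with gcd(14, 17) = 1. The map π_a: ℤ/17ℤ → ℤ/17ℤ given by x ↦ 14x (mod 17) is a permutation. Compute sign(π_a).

-1

Start at x=3: 3 → 8 → 10 → 4 → 5 → 2 → 11 → … (one orbit).
π_14 has 2 disjoint cycles with lengths [16, 1] on {0,…,16}.
With 2 cycles on 17 points, sign = (−1)^{17−2} = -1.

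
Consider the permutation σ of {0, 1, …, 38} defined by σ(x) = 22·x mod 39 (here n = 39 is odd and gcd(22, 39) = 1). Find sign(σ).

+1

Orbit of 1 under x↦22x: [1, 22, 16]… (length divides ord_39(22)).
Cycle type of π: 3×12 + 1×3; total 15 cycles.
With 15 cycles on 39 points, sign = (−1)^{39−15} = +1.
(22|39)_J = +1 (Zolotarev's lemma cross-check).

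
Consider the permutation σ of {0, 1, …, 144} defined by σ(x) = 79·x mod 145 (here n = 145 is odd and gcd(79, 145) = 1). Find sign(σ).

-1

Start at x=121: 121 → 134 → 1 → 79 → 6 → 39 → 36 → … (one orbit).
The orbit structure of x ↦ 79x mod 145: 8 orbits of sizes [28, 28, 28, 28, 28, 2, 2, 1].
sign(π) = (−1)^{n − #cycles} = (−1)^{145−8} = (−1)^137 = -1.
Zolotarev: (79|145) = -1, matching the cycle-count sign.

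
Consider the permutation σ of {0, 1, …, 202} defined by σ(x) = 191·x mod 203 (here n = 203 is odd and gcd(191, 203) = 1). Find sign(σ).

Start at x=30: 30 → 46 → 57 → 128 → 88 → 162 → 86 → … (one orbit).
The orbit structure of x ↦ 191x mod 203: 24 orbits of sizes [12, 12, 12, 12, 12, 12, 12, 12, 12, 12, 12, 12, 12, 12, 4, 4, 4, 4, 4, 4, 4, 3, 3, 1].
n − c = 203 − 24 = 179; sign = (−1)^179 = -1.
Via Zolotarev, sign(π_{191}) = (191|203) = -1.

-1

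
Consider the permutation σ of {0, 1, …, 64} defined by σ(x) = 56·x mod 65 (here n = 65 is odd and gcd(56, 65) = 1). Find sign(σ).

Trace 51: π^k(51) = [51, 61, 36, 1, 56, 16] for k=0..5.
Decompose π into cycles: lengths [6, 6, 6, 6, 6, 6, 6, 6, 6, 6, 1, 1, 1, 1, 1] (15 cycles, including the fixed point 0).
65 − 15 = 50 transpositions; sign(π) = (−1)^50 = +1.

+1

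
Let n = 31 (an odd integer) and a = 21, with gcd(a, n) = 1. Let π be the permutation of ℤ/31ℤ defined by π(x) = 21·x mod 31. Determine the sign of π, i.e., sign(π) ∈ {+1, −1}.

Start at x=13: 13 → 25 → 29 → 20 → 17 → 16 → 26 → … (one orbit).
Cycle lengths of π_21 on ℤ/31ℤ: [30, 1]; 2 cycles in total.
2 cycles on 31: each ℓ→(−1)^(ℓ−1), product (−1)^29 = -1.

-1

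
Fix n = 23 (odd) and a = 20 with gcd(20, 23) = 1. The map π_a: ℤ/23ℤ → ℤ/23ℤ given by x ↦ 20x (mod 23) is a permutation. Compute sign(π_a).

Orbit of 22 under x↦20x: [22, 3, 14, 4, 11, 13, 7]… (length divides ord_23(20)).
Cycle lengths of π_20 on ℤ/23ℤ: [22, 1]; 2 cycles in total.
n − c = 23 − 2 = 21; sign = (−1)^21 = -1.
Via Zolotarev, sign(π_{20}) = (20|23) = -1.

-1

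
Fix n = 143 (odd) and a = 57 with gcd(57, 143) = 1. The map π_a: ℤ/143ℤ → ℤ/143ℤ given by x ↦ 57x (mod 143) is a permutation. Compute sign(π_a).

+1

Orbit of 38 under x↦57x: [38, 21, 53, 18, 25, 138, 1]… (length divides ord_143(57)).
11 cycles of lengths [20, 20, 20, 20, 20, 20, 10, 4, 4, 4, 1].
143 − 11 = 132 transpositions; sign(π) = (−1)^132 = +1.
The Jacobi symbol (57|143) = +1 (Zolotarev) agrees.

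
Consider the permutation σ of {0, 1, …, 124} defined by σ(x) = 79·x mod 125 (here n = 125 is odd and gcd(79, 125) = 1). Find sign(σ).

Trace 21: π^k(21) = [21, 34, 61, 69, 76, 4, 66] for k=0..6.
7 cycles of lengths [50, 50, 10, 10, 2, 2, 1].
Σ(ℓ_i−1) = 125−7 = 118; sign = (−1)^118 = +1.
Check: (79/125) = +1 by Zolotarev.

+1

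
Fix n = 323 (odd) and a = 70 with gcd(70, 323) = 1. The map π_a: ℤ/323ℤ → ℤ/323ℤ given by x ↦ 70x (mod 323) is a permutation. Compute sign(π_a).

-1

Trace 70: π^k(70) = [70, 55, 297, 118, 185, 30, 162] for k=0..6.
8 cycles of lengths [72, 72, 72, 72, 18, 8, 8, 1].
Σ(ℓ_i−1) = 323−8 = 315; sign = (−1)^315 = -1.
Via Zolotarev, sign(π_{70}) = (70|323) = -1.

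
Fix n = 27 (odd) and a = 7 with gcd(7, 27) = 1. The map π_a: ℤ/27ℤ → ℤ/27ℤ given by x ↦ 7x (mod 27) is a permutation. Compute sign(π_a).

Orbit of 25 under x↦7x: [25, 13, 10, 16, 4, 1, 7]… (length divides ord_27(7)).
Cycle type of π: 9×2 + 3×2 + 1×3; total 7 cycles.
sign(π) = (−1)^{n − #cycles} = (−1)^{27−7} = (−1)^20 = +1.
The Jacobi symbol (7|27) = +1 (Zolotarev) agrees.

+1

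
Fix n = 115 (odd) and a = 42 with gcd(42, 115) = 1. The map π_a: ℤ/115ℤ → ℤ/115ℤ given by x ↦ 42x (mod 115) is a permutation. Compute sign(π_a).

Orbit of 9 under x↦42x: [9, 33, 6, 22, 4, 53, 41]… (length divides ord_115(42)).
5 cycles of lengths [44, 44, 22, 4, 1].
115 − 5 = 110 transpositions; sign(π) = (−1)^110 = +1.
Via Zolotarev, sign(π_{42}) = (42|115) = +1.

+1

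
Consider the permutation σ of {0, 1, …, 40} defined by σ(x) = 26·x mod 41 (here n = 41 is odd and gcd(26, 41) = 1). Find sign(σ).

-1

Start at x=35: 35 → 8 → 3 → 37 → 19 → 2 → 11 → … (one orbit).
2 cycles of lengths [40, 1].
41 − 2 = 39 transpositions; sign(π) = (−1)^39 = -1.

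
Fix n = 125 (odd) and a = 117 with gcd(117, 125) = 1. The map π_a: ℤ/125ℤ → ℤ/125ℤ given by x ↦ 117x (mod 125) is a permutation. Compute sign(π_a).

Start at x=68: 68 → 81 → 102 → 59 → 28 → 26 → 42 → … (one orbit).
The orbit structure of x ↦ 117x mod 125: 4 orbits of sizes [100, 20, 4, 1].
Σ(ℓ_i−1) = 125−4 = 121; sign = (−1)^121 = -1.

-1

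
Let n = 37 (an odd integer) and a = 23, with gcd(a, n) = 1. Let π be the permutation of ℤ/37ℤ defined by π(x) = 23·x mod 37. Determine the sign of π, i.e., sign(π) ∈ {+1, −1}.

-1

Orbit of 14 under x↦23x: [14, 26, 6, 27, 29, 1, 23]… (length divides ord_37(23)).
Cycle lengths of π_23 on ℤ/37ℤ: [12, 12, 12, 1]; 4 cycles in total.
sign(π) = (−1)^{n − #cycles} = (−1)^{37−4} = (−1)^33 = -1.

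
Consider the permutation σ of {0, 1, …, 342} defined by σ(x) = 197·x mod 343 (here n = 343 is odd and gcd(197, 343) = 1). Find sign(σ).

Trace 50: π^k(50) = [50, 246, 99, 295, 148, 1, 197] for k=0..6.
Decompose π into cycles: lengths [7, 7, 7, 7, 7, 7, 7, 7, 7, 7, 7, 7, 7, 7, 7, 7, 7, 7, 7, 7, 7, 7, 7, 7, 7, 7, 7, 7, 7, 7, 7, 7, 7, 7, 7, 7, 7, 7, 7, 7, 7, 7, 1, 1, 1, 1, 1, 1, 1, 1, 1, 1, 1, 1, 1, 1, 1, 1, 1, 1, 1, 1, 1, 1, 1, 1, 1, 1, 1, 1, 1, 1, 1, 1, 1, 1, 1, 1, 1, 1, 1, 1, 1, 1, 1, 1, 1, 1, 1, 1, 1] (91 cycles, including the fixed point 0).
With 91 cycles on 343 points, sign = (−1)^{343−91} = +1.
The Jacobi symbol (197|343) = +1 (Zolotarev) agrees.

+1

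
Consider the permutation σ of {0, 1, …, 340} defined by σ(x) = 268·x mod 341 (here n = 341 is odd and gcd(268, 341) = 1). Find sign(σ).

+1

Trace 214: π^k(214) = [214, 64, 102, 56, 4, 49, 174] for k=0..6.
Decompose π into cycles: lengths [15, 15, 15, 15, 15, 15, 15, 15, 15, 15, 15, 15, 15, 15, 15, 15, 15, 15, 15, 15, 15, 15, 5, 5, 1] (25 cycles, including the fixed point 0).
25 cycles on 341: each ℓ→(−1)^(ℓ−1), product (−1)^316 = +1.
(268|341)_J = +1 (Zolotarev's lemma cross-check).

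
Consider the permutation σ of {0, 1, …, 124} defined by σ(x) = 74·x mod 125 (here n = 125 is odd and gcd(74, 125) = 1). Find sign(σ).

+1

Trace 24: π^k(24) = [24, 26, 49, 1, 74, 101, 99] for k=0..6.
Cycle type of π: 10×10 + 2×12 + 1; total 23 cycles.
23 cycles on 125: each ℓ→(−1)^(ℓ−1), product (−1)^102 = +1.
The Jacobi symbol (74|125) = +1 (Zolotarev) agrees.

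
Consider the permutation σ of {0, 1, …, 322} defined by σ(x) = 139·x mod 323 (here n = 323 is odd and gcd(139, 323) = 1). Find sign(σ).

-1

Trace 16: π^k(16) = [16, 286, 25, 245, 140, 80, 138] for k=0..6.
Cycle lengths of π_139 on ℤ/323ℤ: [144, 144, 16, 9, 9, 1]; 6 cycles in total.
sign(π) = (−1)^{n − #cycles} = (−1)^{323−6} = (−1)^317 = -1.
Check: (139/323) = -1 by Zolotarev.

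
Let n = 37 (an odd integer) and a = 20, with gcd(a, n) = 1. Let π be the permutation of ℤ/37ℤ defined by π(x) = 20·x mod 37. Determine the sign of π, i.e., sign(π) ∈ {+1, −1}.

Trace 18: π^k(18) = [18, 27, 22, 33, 31, 28, 5] for k=0..6.
Decompose π into cycles: lengths [36, 1] (2 cycles, including the fixed point 0).
37 − 2 = 35 transpositions; sign(π) = (−1)^35 = -1.

-1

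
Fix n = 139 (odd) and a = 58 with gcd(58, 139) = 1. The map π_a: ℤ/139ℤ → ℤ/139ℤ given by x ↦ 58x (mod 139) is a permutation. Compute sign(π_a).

-1

Orbit of 86 under x↦58x: [86, 123, 45, 108, 9, 105, 113]… (length divides ord_139(58)).
Decompose π into cycles: lengths [138, 1] (2 cycles, including the fixed point 0).
With 2 cycles on 139 points, sign = (−1)^{139−2} = -1.
The Jacobi symbol (58|139) = -1 (Zolotarev) agrees.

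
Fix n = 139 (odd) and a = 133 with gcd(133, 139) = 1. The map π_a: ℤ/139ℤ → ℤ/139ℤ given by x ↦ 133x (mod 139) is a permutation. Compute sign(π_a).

Orbit of 36 under x↦133x: [36, 62, 45, 8, 91, 10, 79]… (length divides ord_139(133)).
π_133 has 4 disjoint cycles with lengths [46, 46, 46, 1] on {0,…,138}.
4 cycles on 139: each ℓ→(−1)^(ℓ−1), product (−1)^135 = -1.
Zolotarev: (133|139) = -1, matching the cycle-count sign.

-1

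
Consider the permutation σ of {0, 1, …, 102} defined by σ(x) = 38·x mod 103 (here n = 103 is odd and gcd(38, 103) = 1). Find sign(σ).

+1

Orbit of 7 under x↦38x: [7, 60, 14, 17, 28, 34, 56]… (length divides ord_103(38)).
3 cycles of lengths [51, 51, 1].
3 cycles on 103: each ℓ→(−1)^(ℓ−1), product (−1)^100 = +1.
Check: (38/103) = +1 by Zolotarev.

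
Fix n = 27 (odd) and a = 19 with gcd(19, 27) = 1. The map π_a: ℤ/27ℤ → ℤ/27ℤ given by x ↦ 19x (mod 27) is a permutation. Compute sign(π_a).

+1

Trace 1: π^k(1) = [1, 19, 10] for k=0..2.
Cycle lengths of π_19 on ℤ/27ℤ: [3, 3, 3, 3, 3, 3, 1, 1, 1, 1, 1, 1, 1, 1, 1]; 15 cycles in total.
27 − 15 = 12 transpositions; sign(π) = (−1)^12 = +1.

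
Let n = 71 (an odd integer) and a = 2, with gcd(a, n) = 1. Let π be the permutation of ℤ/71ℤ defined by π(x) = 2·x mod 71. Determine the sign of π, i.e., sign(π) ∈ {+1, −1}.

Start at x=3: 3 → 6 → 12 → 24 → 48 → 25 → 50 → … (one orbit).
Cycle type of π: 35×2 + 1; total 3 cycles.
sign(π) = (−1)^{n − #cycles} = (−1)^{71−3} = (−1)^68 = +1.

+1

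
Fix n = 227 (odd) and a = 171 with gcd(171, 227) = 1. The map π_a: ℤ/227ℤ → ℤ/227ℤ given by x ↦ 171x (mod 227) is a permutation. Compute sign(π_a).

Orbit of 99 under x↦171x: [99, 131, 155, 173, 73, 225, 112]… (length divides ord_227(171)).
π_171 has 3 disjoint cycles with lengths [113, 113, 1] on {0,…,226}.
n − c = 227 − 3 = 224; sign = (−1)^224 = +1.
The Jacobi symbol (171|227) = +1 (Zolotarev) agrees.

+1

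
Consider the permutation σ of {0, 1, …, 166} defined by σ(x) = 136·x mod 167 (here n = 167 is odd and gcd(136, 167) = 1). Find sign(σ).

Orbit of 42 under x↦136x: [42, 34, 115, 109, 128, 40, 96]… (length divides ord_167(136)).
The orbit structure of x ↦ 136x mod 167: 2 orbits of sizes [166, 1].
With 2 cycles on 167 points, sign = (−1)^{167−2} = -1.

-1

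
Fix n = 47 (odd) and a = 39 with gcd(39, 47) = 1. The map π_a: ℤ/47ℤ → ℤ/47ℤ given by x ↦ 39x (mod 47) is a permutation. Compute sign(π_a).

Orbit of 45 under x↦39x: [45, 16, 13, 37, 33, 18, 44]… (length divides ord_47(39)).
Decompose π into cycles: lengths [46, 1] (2 cycles, including the fixed point 0).
2 cycles on 47: each ℓ→(−1)^(ℓ−1), product (−1)^45 = -1.
The Jacobi symbol (39|47) = -1 (Zolotarev) agrees.

-1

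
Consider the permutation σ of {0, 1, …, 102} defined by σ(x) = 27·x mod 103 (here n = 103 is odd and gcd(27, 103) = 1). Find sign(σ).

-1

Trace 14: π^k(14) = [14, 69, 9, 37, 72, 90, 61] for k=0..6.
π_27 has 4 disjoint cycles with lengths [34, 34, 34, 1] on {0,…,102}.
4 cycles on 103: each ℓ→(−1)^(ℓ−1), product (−1)^99 = -1.
The Jacobi symbol (27|103) = -1 (Zolotarev) agrees.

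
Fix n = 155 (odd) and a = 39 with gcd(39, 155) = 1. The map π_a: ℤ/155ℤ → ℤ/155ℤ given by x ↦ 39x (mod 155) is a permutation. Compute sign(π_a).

Trace 16: π^k(16) = [16, 4, 1, 39, 126, 109, 66] for k=0..6.
The orbit structure of x ↦ 39x mod 155: 21 orbits of sizes [10, 10, 10, 10, 10, 10, 10, 10, 10, 10, 10, 10, 5, 5, 5, 5, 5, 5, 2, 2, 1].
21 cycles on 155: each ℓ→(−1)^(ℓ−1), product (−1)^134 = +1.
(39|155)_J = +1 (Zolotarev's lemma cross-check).

+1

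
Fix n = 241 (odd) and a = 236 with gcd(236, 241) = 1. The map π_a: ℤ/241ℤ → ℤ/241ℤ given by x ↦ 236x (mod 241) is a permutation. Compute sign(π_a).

+1

Start at x=205: 205 → 180 → 64 → 162 → 154 → 194 → 235 → … (one orbit).
Cycle lengths of π_236 on ℤ/241ℤ: [40, 40, 40, 40, 40, 40, 1]; 7 cycles in total.
Σ(ℓ_i−1) = 241−7 = 234; sign = (−1)^234 = +1.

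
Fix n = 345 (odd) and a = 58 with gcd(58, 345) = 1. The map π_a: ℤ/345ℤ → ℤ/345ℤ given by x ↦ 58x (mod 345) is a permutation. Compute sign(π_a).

-1

Trace 73: π^k(73) = [73, 94, 277, 196, 328, 49, 82] for k=0..6.
Decompose π into cycles: lengths [44, 44, 44, 44, 44, 44, 11, 11, 11, 11, 11, 11, 4, 4, 4, 1, 1, 1] (18 cycles, including the fixed point 0).
18 cycles on 345: each ℓ→(−1)^(ℓ−1), product (−1)^327 = -1.
The Jacobi symbol (58|345) = -1 (Zolotarev) agrees.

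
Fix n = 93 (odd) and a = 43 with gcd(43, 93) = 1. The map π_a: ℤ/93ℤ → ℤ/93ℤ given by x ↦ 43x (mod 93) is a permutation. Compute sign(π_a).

Trace 85: π^k(85) = [85, 28, 88, 64, 55, 40, 46] for k=0..6.
The orbit structure of x ↦ 43x mod 93: 6 orbits of sizes [30, 30, 30, 1, 1, 1].
Σ(ℓ_i−1) = 93−6 = 87; sign = (−1)^87 = -1.

-1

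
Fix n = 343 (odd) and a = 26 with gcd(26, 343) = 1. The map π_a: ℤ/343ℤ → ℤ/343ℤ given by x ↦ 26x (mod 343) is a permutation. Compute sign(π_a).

Start at x=83: 83 → 100 → 199 → 29 → 68 → 53 → 6 → … (one orbit).
The orbit structure of x ↦ 26x mod 343: 4 orbits of sizes [294, 42, 6, 1].
4 cycles on 343: each ℓ→(−1)^(ℓ−1), product (−1)^339 = -1.
The Jacobi symbol (26|343) = -1 (Zolotarev) agrees.

-1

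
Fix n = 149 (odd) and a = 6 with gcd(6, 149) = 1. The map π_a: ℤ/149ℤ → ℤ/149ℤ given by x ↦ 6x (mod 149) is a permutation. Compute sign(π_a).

Orbit of 17 under x↦6x: [17, 102, 16, 96, 129, 29, 25]… (length divides ord_149(6)).
The orbit structure of x ↦ 6x mod 149: 5 orbits of sizes [37, 37, 37, 37, 1].
5 cycles on 149: each ℓ→(−1)^(ℓ−1), product (−1)^144 = +1.
The Jacobi symbol (6|149) = +1 (Zolotarev) agrees.

+1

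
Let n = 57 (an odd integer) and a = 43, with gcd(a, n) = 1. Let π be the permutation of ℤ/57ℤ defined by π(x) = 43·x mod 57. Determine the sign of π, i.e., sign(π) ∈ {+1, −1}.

Trace 7: π^k(7) = [7, 16, 4, 1, 43, 25, 49] for k=0..6.
The orbit structure of x ↦ 43x mod 57: 9 orbits of sizes [9, 9, 9, 9, 9, 9, 1, 1, 1].
Σ(ℓ_i−1) = 57−9 = 48; sign = (−1)^48 = +1.
Check: (43/57) = +1 by Zolotarev.

+1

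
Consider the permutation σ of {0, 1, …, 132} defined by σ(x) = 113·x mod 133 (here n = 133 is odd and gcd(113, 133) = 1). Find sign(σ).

-1

Start at x=113: 113 → 1 → 113 (one orbit).
70 cycles of lengths [2, 2, 2, 2, 2, 2, 2, 2, 2, 2, 2, 2, 2, 2, 2, 2, 2, 2, 2, 2, 2, 2, 2, 2, 2, 2, 2, 2, 2, 2, 2, 2, 2, 2, 2, 2, 2, 2, 2, 2, 2, 2, 2, 2, 2, 2, 2, 2, 2, 2, 2, 2, 2, 2, 2, 2, 2, 2, 2, 2, 2, 2, 2, 1, 1, 1, 1, 1, 1, 1].
n − c = 133 − 70 = 63; sign = (−1)^63 = -1.
Via Zolotarev, sign(π_{113}) = (113|133) = -1.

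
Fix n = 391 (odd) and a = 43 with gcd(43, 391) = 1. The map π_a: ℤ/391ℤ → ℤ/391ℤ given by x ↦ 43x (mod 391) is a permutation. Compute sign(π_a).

Trace 123: π^k(123) = [123, 206, 256, 60, 234, 287, 220] for k=0..6.
π_43 has 8 disjoint cycles with lengths [88, 88, 88, 88, 22, 8, 8, 1] on {0,…,390}.
391 − 8 = 383 transpositions; sign(π) = (−1)^383 = -1.
The Jacobi symbol (43|391) = -1 (Zolotarev) agrees.

-1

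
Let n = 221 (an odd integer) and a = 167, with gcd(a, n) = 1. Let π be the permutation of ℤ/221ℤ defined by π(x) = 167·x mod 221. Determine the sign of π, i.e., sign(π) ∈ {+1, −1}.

Start at x=183: 183 → 63 → 134 → 57 → 16 → 20 → 25 → … (one orbit).
Decompose π into cycles: lengths [48, 48, 48, 48, 16, 12, 1] (7 cycles, including the fixed point 0).
Σ(ℓ_i−1) = 221−7 = 214; sign = (−1)^214 = +1.

+1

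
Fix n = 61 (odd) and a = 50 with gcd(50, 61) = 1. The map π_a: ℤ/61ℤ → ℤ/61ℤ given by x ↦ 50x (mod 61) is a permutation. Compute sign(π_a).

-1

Trace 11: π^k(11) = [11, 1, 50, 60] for k=0..3.
Cycle type of π: 4×15 + 1; total 16 cycles.
sign(π) = (−1)^{n − #cycles} = (−1)^{61−16} = (−1)^45 = -1.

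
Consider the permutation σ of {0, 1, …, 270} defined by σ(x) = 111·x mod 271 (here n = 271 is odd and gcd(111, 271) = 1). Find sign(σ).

Trace 217: π^k(217) = [217, 239, 242, 33, 140, 93, 25] for k=0..6.
Cycle lengths of π_111 on ℤ/271ℤ: [54, 54, 54, 54, 54, 1]; 6 cycles in total.
n − c = 271 − 6 = 265; sign = (−1)^265 = -1.

-1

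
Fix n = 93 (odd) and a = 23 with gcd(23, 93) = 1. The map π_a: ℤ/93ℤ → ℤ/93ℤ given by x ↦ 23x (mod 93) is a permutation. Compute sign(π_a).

+1

Start at x=77: 77 → 4 → 92 → 70 → 29 → 16 → 89 → … (one orbit).
The orbit structure of x ↦ 23x mod 93: 11 orbits of sizes [10, 10, 10, 10, 10, 10, 10, 10, 10, 2, 1].
11 cycles on 93: each ℓ→(−1)^(ℓ−1), product (−1)^82 = +1.
(23|93)_J = +1 (Zolotarev's lemma cross-check).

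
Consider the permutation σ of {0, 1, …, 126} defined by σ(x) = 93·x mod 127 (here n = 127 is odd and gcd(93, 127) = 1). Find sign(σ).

-1

Orbit of 114 under x↦93x: [114, 61, 85, 31, 89, 22, 14]… (length divides ord_127(93)).
Decompose π into cycles: lengths [126, 1] (2 cycles, including the fixed point 0).
Σ(ℓ_i−1) = 127−2 = 125; sign = (−1)^125 = -1.
(93|127)_J = -1 (Zolotarev's lemma cross-check).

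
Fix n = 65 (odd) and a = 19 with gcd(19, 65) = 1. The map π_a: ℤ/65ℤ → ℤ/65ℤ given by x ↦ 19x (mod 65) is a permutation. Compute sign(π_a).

-1

Trace 51: π^k(51) = [51, 59, 16, 44, 56, 24, 1] for k=0..6.
Cycle type of π: 12×5 + 2×2 + 1; total 8 cycles.
n − c = 65 − 8 = 57; sign = (−1)^57 = -1.
(19|65)_J = -1 (Zolotarev's lemma cross-check).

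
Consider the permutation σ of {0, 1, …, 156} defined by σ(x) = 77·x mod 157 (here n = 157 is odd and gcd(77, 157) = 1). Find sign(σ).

Start at x=59: 59 → 147 → 15 → 56 → 73 → 126 → 125 → … (one orbit).
2 cycles of lengths [156, 1].
sign(π) = (−1)^{n − #cycles} = (−1)^{157−2} = (−1)^155 = -1.
Via Zolotarev, sign(π_{77}) = (77|157) = -1.

-1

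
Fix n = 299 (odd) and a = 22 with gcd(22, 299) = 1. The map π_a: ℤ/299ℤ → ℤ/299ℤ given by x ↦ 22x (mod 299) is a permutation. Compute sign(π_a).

Orbit of 68 under x↦22x: [68, 1, 22, 185, 183, 139]… (length divides ord_299(22)).
The orbit structure of x ↦ 22x mod 299: 60 orbits of sizes [6, 6, 6, 6, 6, 6, 6, 6, 6, 6, 6, 6, 6, 6, 6, 6, 6, 6, 6, 6, 6, 6, 6, 6, 6, 6, 6, 6, 6, 6, 6, 6, 6, 6, 6, 6, 6, 6, 6, 6, 6, 6, 6, 6, 3, 3, 3, 3, 2, 2, 2, 2, 2, 2, 2, 2, 2, 2, 2, 1].
With 60 cycles on 299 points, sign = (−1)^{299−60} = -1.

-1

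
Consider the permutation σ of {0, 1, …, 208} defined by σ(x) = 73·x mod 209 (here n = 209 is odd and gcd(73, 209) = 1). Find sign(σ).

Orbit of 49 under x↦73x: [49, 24, 80, 197, 169, 6, 20]… (length divides ord_209(73)).
6 cycles of lengths [90, 90, 10, 9, 9, 1].
6 cycles on 209: each ℓ→(−1)^(ℓ−1), product (−1)^203 = -1.

-1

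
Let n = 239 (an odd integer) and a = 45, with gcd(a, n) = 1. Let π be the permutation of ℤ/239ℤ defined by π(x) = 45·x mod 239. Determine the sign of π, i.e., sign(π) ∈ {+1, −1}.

Orbit of 153 under x↦45x: [153, 193, 81, 60, 71, 88, 136]… (length divides ord_239(45)).
The orbit structure of x ↦ 45x mod 239: 3 orbits of sizes [119, 119, 1].
With 3 cycles on 239 points, sign = (−1)^{239−3} = +1.

+1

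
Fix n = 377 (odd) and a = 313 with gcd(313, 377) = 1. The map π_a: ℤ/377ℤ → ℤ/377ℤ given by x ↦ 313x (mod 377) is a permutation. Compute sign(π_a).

+1

Start at x=248: 248 → 339 → 170 → 53 → 1 → 313 → 326 → 248 (one orbit).
65 cycles of lengths [7, 7, 7, 7, 7, 7, 7, 7, 7, 7, 7, 7, 7, 7, 7, 7, 7, 7, 7, 7, 7, 7, 7, 7, 7, 7, 7, 7, 7, 7, 7, 7, 7, 7, 7, 7, 7, 7, 7, 7, 7, 7, 7, 7, 7, 7, 7, 7, 7, 7, 7, 7, 1, 1, 1, 1, 1, 1, 1, 1, 1, 1, 1, 1, 1].
377 − 65 = 312 transpositions; sign(π) = (−1)^312 = +1.
Check: (313/377) = +1 by Zolotarev.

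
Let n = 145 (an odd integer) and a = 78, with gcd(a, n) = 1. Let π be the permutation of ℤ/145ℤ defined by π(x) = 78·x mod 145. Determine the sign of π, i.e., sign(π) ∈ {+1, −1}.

Start at x=112: 112 → 36 → 53 → 74 → 117 → 136 → 23 → … (one orbit).
The orbit structure of x ↦ 78x mod 145: 10 orbits of sizes [28, 28, 28, 28, 7, 7, 7, 7, 4, 1].
With 10 cycles on 145 points, sign = (−1)^{145−10} = -1.
(78|145)_J = -1 (Zolotarev's lemma cross-check).

-1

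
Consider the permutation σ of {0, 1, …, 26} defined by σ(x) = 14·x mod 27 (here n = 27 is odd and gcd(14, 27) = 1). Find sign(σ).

Trace 2: π^k(2) = [2, 1, 14, 7, 17, 22, 11] for k=0..6.
The orbit structure of x ↦ 14x mod 27: 4 orbits of sizes [18, 6, 2, 1].
n − c = 27 − 4 = 23; sign = (−1)^23 = -1.
Zolotarev: (14|27) = -1, matching the cycle-count sign.

-1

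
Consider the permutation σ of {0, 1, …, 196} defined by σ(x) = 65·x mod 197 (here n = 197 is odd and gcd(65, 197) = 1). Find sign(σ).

+1

Orbit of 97 under x↦65x: [97, 1, 65, 88, 7, 61, 25]… (length divides ord_197(65)).
Decompose π into cycles: lengths [98, 98, 1] (3 cycles, including the fixed point 0).
n − c = 197 − 3 = 194; sign = (−1)^194 = +1.
(65|197)_J = +1 (Zolotarev's lemma cross-check).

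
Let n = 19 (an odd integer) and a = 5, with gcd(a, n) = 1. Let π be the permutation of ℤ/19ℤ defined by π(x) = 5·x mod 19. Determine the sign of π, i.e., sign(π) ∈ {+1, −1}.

+1

Trace 11: π^k(11) = [11, 17, 9, 7, 16, 4, 1] for k=0..6.
Cycle lengths of π_5 on ℤ/19ℤ: [9, 9, 1]; 3 cycles in total.
n − c = 19 − 3 = 16; sign = (−1)^16 = +1.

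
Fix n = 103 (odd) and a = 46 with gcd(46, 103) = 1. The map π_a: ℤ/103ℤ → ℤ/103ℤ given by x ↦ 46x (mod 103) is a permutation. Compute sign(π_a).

Start at x=46: 46 → 56 → 1 → 46 (one orbit).
35 cycles of lengths [3, 3, 3, 3, 3, 3, 3, 3, 3, 3, 3, 3, 3, 3, 3, 3, 3, 3, 3, 3, 3, 3, 3, 3, 3, 3, 3, 3, 3, 3, 3, 3, 3, 3, 1].
35 cycles on 103: each ℓ→(−1)^(ℓ−1), product (−1)^68 = +1.

+1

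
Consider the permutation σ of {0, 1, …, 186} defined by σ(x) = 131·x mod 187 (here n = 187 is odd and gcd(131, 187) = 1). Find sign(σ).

+1

Orbit of 65 under x↦131x: [65, 100, 10, 1, 131, 144, 164]… (length divides ord_187(131)).
The orbit structure of x ↦ 131x mod 187: 17 orbits of sizes [16, 16, 16, 16, 16, 16, 16, 16, 16, 16, 16, 2, 2, 2, 2, 2, 1].
n − c = 187 − 17 = 170; sign = (−1)^170 = +1.
Check: (131/187) = +1 by Zolotarev.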